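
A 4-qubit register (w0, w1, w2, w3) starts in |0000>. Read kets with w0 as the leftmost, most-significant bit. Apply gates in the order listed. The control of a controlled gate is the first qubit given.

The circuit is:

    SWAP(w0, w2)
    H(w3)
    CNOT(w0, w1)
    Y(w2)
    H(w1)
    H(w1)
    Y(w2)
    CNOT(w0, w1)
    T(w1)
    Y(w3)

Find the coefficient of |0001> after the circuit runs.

|0001> carries amplitude sqrt(2)*I/2 in the final state. Key observation: steps 3-8 multiply out to the identity, so the circuit reduces to the remaining gates.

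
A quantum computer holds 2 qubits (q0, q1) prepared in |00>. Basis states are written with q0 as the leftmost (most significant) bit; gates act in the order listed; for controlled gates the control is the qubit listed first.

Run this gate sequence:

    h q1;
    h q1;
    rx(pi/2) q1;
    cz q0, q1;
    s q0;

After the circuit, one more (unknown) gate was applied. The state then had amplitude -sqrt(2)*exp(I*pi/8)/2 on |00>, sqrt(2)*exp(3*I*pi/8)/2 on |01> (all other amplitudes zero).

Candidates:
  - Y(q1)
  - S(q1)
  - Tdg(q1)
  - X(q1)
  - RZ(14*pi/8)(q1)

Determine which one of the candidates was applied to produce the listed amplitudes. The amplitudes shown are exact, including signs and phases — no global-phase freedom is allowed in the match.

The unique candidate consistent with the amplitudes is RZ(14*pi/8)(q1). Key observation: steps 1-2 multiply out to the identity, so the circuit reduces to the remaining gates.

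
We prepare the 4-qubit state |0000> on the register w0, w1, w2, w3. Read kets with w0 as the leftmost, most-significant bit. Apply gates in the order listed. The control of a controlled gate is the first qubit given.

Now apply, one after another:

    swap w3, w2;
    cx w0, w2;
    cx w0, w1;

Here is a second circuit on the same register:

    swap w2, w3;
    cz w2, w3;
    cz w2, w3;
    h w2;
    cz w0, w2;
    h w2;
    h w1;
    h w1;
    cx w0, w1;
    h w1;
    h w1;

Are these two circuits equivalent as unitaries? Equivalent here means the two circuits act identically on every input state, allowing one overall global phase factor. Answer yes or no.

Yes — the two circuits implement the same unitary up to a global phase.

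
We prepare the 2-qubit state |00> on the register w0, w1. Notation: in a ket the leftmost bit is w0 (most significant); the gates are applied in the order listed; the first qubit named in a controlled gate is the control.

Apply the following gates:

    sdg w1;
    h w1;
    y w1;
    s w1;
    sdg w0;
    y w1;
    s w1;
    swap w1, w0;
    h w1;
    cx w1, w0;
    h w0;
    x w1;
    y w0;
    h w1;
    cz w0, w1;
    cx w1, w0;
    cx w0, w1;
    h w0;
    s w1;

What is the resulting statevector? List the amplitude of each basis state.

After the circuit, the state carries amplitude 0 on |00>, -sqrt(2)*I/2 on |01>, 0 on |10>, sqrt(2)*I/2 on |11>.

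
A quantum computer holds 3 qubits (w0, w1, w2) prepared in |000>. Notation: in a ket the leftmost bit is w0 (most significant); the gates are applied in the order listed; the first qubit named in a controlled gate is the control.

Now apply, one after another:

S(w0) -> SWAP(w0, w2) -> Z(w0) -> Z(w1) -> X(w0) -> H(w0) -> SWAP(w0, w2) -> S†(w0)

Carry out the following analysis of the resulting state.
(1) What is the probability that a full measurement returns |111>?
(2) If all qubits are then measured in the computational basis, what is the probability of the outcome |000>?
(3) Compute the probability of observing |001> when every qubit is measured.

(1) The probability of measuring |111> is 0.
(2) A full measurement returns |000> with probability 1/2.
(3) Outcome |001> occurs with probability 1/2.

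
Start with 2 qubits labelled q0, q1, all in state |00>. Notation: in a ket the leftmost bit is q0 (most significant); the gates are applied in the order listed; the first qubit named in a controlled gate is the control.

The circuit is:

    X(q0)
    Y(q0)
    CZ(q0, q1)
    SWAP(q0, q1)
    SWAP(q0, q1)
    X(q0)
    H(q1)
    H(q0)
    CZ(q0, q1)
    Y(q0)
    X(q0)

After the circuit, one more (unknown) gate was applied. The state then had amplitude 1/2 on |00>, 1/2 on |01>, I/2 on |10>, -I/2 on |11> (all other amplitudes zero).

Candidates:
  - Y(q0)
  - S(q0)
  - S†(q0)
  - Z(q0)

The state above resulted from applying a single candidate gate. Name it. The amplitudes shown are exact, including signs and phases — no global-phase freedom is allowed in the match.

The unique candidate consistent with the amplitudes is S(q0).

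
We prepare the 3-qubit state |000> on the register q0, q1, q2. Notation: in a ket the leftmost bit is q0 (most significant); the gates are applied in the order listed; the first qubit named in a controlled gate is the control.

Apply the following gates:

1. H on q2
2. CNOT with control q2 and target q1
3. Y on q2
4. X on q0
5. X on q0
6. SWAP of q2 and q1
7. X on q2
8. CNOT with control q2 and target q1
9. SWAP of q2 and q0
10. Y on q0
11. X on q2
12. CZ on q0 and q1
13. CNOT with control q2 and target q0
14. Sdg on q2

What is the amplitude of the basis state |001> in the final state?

|001> carries amplitude -sqrt(2)*I/2 in the final state.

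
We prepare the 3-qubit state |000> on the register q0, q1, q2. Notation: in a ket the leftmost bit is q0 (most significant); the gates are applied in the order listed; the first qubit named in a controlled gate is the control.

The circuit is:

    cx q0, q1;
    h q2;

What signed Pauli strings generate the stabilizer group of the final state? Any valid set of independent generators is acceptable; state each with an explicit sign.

One valid set of independent stabilizer generators is +IIX, +ZII, +IZI (any independent generating set of the same group is equally correct).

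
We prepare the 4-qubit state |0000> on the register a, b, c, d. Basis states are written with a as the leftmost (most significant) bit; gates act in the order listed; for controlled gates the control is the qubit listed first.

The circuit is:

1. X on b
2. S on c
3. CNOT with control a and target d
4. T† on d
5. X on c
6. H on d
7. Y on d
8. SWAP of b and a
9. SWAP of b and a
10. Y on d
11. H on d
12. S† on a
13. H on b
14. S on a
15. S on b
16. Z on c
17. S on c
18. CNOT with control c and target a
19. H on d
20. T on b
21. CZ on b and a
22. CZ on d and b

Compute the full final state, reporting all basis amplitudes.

The final amplitudes are -I/2 on |1010>, -I/2 on |1011>, exp(I*pi/4)/2 on |1110>, -exp(I*pi/4)/2 on |1111>, and 0 on every other basis state. Key observation: the block from step 6 through step 11 cancels to the identity and can be dropped.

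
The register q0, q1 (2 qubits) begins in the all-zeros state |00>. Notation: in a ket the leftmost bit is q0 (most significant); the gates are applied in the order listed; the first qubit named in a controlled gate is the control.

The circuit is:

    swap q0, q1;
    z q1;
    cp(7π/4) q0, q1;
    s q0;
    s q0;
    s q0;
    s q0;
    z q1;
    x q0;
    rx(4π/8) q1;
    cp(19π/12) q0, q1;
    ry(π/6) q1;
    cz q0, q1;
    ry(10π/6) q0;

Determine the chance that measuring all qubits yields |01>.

A full measurement returns |01> with probability -sqrt(6)/64 - sqrt(2)/64 + 1/8.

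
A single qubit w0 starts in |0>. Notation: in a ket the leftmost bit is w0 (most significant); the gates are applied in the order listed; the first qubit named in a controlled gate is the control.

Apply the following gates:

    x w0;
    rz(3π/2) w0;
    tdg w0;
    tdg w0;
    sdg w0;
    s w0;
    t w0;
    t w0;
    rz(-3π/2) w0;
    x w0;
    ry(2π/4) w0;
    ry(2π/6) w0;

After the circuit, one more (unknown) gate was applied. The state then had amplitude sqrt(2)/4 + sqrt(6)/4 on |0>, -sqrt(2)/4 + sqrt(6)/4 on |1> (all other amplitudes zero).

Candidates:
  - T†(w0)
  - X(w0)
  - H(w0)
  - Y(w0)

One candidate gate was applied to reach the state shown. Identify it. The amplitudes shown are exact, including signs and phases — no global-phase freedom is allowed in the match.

The applied gate was X(w0). Key observation: the block from step 2 through step 9 cancels to the identity and can be dropped.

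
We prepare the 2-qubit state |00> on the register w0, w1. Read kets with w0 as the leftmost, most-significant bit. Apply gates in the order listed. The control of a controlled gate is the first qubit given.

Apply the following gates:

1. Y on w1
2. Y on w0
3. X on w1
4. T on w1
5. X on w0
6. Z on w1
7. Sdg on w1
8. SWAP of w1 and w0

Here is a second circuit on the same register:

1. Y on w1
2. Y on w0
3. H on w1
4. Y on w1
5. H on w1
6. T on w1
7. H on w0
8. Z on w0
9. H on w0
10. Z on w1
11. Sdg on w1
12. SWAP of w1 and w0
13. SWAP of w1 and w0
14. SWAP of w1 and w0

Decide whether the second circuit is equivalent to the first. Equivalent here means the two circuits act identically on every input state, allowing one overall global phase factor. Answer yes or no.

No — the two circuits implement different unitaries, even allowing a global phase.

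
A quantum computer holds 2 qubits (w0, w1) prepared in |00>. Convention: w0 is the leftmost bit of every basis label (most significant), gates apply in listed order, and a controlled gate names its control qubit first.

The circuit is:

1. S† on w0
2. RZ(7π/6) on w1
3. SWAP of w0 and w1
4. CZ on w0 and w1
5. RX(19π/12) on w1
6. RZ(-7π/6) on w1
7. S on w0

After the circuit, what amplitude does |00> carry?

|00> carries amplitude -sqrt(sqrt(2) + 2)/4 - sqrt(6 - 3*sqrt(2))/4 in the final state.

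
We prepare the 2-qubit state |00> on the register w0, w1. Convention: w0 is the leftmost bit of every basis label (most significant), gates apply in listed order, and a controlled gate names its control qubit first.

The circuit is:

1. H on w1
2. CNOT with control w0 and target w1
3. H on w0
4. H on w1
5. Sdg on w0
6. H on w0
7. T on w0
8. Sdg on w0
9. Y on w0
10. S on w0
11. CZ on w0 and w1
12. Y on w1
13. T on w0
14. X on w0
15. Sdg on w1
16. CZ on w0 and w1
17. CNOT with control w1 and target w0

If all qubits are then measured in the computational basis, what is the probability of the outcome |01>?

The probability of measuring |01> is 1/2.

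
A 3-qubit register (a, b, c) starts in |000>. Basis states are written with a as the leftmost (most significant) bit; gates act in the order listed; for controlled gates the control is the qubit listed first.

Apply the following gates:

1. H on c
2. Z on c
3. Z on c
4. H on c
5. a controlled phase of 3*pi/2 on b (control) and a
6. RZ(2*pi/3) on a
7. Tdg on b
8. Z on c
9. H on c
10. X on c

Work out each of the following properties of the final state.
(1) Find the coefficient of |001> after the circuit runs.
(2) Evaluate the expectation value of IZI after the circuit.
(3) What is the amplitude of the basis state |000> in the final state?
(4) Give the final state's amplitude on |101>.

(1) The amplitude on |001> is -sqrt(2)*exp(2*I*pi/3)/2.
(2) The observable IZI averages to 1.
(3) The final state's coefficient on |000> equals -sqrt(2)*exp(2*I*pi/3)/2.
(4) The amplitude on |101> is 0.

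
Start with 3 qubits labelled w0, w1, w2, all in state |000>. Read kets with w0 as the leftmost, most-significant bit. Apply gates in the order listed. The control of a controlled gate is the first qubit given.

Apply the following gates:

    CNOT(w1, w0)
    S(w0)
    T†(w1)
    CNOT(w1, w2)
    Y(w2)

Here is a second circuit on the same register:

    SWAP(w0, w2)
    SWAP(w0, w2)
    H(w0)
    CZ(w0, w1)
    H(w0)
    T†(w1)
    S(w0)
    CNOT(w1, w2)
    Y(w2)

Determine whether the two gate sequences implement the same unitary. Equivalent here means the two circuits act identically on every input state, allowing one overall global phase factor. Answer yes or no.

Yes: on every input state the two circuits agree up to one overall phase factor.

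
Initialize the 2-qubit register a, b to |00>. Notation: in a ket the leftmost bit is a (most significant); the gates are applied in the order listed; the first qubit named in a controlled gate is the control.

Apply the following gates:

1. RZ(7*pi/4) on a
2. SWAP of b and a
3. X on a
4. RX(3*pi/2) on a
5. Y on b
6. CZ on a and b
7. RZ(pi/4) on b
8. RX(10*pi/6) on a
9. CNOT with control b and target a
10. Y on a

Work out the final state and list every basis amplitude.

The resulting statevector has amplitude 0 on |00>, (-sqrt(6) + sqrt(2))*exp(3*I*pi/4)/4 on |01>, 0 on |10>, (-sqrt(6) - sqrt(2))*exp(I*pi/4)/4 on |11>.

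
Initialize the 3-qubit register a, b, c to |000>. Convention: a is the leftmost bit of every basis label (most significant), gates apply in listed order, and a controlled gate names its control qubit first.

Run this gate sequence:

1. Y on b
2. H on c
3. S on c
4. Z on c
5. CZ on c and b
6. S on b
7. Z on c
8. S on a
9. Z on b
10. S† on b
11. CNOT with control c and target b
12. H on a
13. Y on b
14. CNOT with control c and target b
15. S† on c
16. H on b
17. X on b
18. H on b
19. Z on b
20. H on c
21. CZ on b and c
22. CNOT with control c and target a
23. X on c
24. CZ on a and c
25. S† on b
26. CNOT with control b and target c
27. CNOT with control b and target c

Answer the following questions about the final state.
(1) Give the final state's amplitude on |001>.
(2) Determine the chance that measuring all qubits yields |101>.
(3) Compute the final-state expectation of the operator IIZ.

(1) The final state's coefficient on |001> equals -sqrt(2)/2. Key observation: gates 16-19 undo each other exactly, leaving only the rest of the circuit to track.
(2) Outcome |101> occurs with probability 1/2.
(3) In the final state, IIZ has expectation -1.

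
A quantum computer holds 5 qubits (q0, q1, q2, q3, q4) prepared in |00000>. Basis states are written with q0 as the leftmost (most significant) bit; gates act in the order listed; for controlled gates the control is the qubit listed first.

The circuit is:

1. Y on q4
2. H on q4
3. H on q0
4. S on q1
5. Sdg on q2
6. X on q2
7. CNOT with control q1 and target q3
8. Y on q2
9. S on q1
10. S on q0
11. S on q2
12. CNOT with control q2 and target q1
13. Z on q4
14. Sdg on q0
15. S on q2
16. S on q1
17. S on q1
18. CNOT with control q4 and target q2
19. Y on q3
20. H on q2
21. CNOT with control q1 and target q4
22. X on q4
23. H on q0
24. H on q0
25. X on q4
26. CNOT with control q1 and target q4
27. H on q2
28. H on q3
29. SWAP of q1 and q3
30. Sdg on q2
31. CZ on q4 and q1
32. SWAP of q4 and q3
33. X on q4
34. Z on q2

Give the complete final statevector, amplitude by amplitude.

After the circuit, the state carries amplitude sqrt(2)*I/4 on |00001>, -sqrt(2)/4 on |00111>, -sqrt(2)*I/4 on |01001>, -sqrt(2)/4 on |01111>, sqrt(2)*I/4 on |10001>, -sqrt(2)/4 on |10111>, -sqrt(2)*I/4 on |11001>, -sqrt(2)/4 on |11111>, and 0 on every other basis state.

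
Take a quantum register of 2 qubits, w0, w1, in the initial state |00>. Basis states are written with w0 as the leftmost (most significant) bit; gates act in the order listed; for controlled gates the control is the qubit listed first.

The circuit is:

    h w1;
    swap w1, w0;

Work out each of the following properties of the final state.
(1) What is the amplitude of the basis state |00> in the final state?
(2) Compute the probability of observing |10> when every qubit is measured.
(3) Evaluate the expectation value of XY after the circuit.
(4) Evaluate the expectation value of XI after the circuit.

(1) The final state's coefficient on |00> equals sqrt(2)/2.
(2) Outcome |10> occurs with probability 1/2.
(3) In the final state, XY has expectation 0.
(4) The expectation value of XI is 1.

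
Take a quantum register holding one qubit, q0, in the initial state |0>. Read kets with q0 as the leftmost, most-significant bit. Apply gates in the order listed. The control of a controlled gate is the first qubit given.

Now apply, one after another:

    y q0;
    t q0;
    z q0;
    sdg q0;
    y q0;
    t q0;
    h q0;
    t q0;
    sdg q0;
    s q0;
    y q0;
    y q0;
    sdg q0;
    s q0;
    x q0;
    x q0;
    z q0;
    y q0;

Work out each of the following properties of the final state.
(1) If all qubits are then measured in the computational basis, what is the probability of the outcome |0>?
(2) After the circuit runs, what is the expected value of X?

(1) Outcome |0> occurs with probability 1/2. Key observation: gates 9-14 undo each other exactly, leaving only the rest of the circuit to track.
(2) In the final state, X has expectation sqrt(2)/2.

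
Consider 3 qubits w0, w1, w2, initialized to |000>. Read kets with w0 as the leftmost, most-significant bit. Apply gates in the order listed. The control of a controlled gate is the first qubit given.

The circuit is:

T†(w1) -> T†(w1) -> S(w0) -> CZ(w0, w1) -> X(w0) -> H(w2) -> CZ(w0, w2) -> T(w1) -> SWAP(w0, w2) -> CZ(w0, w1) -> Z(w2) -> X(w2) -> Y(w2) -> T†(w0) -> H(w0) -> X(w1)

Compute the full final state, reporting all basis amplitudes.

The resulting statevector has amplitude -I/2 + exp(I*pi/4)/2 on |011>, -I/2 - exp(I*pi/4)/2 on |111>, and 0 on every other basis state.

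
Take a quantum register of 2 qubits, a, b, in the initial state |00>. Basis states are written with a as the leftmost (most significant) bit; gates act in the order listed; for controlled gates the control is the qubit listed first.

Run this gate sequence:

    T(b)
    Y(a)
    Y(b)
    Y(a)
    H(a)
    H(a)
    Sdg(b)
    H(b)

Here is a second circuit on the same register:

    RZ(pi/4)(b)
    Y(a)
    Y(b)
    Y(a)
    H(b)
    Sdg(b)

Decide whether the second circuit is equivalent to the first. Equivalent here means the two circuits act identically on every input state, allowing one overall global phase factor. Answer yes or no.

No — the two circuits implement different unitaries, even allowing a global phase.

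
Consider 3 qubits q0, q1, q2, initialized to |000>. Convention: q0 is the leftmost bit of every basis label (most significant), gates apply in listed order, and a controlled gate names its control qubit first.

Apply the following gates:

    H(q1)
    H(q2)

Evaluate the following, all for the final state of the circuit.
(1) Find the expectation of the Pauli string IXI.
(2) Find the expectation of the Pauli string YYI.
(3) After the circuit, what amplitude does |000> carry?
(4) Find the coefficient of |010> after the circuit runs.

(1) The observable IXI averages to 1.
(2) The observable YYI averages to 0.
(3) |000> carries amplitude 1/2 in the final state.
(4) |010> carries amplitude 1/2 in the final state.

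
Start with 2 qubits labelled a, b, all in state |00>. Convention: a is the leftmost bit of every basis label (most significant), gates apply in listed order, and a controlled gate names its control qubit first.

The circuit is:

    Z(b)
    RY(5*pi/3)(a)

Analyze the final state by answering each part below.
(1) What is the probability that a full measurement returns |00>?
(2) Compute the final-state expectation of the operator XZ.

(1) The probability of measuring |00> is 3/4.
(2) The observable XZ averages to -sqrt(3)/2.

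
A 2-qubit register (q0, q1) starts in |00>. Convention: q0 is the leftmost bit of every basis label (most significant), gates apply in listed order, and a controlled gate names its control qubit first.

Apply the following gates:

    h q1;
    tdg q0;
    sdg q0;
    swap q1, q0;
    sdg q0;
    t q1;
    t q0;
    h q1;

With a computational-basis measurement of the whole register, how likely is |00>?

Outcome |00> occurs with probability 1/4.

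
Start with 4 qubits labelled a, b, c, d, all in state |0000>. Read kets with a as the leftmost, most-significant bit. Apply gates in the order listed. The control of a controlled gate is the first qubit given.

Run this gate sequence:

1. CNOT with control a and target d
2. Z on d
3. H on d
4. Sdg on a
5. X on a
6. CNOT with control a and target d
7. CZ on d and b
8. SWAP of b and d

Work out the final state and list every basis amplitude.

After the circuit, the state carries amplitude sqrt(2)/2 on |1000>, sqrt(2)/2 on |1100>, and 0 on every other basis state.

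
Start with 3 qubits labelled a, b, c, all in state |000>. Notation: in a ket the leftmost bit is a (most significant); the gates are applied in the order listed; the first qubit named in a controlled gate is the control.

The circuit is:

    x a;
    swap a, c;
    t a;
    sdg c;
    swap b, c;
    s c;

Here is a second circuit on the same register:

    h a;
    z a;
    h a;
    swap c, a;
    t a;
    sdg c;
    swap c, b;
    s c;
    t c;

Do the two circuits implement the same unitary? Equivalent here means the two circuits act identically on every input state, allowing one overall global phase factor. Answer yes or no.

No: there is an input state on which the two circuits produce genuinely different outputs (not merely differing by a phase).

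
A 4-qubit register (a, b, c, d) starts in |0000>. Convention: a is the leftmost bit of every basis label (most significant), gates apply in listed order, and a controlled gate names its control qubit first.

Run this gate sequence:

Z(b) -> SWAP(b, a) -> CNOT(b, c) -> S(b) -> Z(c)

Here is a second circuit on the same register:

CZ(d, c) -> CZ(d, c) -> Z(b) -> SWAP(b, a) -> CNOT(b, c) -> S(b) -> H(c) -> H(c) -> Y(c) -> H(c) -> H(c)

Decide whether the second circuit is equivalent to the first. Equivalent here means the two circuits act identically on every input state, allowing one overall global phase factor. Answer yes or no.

No: there is an input state on which the two circuits produce genuinely different outputs (not merely differing by a phase).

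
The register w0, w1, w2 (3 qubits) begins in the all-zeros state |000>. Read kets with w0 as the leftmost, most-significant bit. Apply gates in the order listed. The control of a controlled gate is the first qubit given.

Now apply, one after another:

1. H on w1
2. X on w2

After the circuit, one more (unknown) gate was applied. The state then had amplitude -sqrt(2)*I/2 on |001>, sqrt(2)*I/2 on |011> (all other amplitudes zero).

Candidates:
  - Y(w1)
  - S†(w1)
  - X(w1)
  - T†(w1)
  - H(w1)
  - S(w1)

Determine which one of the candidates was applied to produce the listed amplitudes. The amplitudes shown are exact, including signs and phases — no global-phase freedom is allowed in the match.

The unique candidate consistent with the amplitudes is Y(w1).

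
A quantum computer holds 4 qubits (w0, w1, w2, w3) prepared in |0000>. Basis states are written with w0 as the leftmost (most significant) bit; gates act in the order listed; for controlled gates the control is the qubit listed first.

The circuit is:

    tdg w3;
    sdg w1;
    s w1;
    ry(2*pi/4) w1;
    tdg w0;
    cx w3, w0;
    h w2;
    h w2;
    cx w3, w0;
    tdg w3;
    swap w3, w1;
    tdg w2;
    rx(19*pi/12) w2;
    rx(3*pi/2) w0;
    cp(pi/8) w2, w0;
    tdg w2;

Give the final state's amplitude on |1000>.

|1000> carries amplitude I*sqrt(6 - 3*sqrt(2))/8 + I*sqrt(sqrt(2) + 2)/8 in the final state. Key observation: the block from step 6 through step 9 cancels to the identity and can be dropped.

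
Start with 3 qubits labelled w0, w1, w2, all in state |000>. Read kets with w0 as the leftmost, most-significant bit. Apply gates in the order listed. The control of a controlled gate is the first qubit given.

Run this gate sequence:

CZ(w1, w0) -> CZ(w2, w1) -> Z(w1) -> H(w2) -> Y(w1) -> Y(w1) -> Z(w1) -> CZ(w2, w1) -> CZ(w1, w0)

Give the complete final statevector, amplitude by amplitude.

The final amplitudes are sqrt(2)/2 on |000>, sqrt(2)/2 on |001>, and 0 on every other basis state.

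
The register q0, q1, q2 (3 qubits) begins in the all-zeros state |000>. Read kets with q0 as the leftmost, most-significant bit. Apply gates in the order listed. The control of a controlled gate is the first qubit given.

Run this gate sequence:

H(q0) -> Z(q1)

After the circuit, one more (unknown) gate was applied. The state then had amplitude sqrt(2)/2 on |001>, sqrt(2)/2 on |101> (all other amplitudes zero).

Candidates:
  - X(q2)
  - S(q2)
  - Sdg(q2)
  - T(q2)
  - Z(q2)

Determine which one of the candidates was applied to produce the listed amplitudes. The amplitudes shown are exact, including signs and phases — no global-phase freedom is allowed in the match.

It was X(q2) that produced the state shown.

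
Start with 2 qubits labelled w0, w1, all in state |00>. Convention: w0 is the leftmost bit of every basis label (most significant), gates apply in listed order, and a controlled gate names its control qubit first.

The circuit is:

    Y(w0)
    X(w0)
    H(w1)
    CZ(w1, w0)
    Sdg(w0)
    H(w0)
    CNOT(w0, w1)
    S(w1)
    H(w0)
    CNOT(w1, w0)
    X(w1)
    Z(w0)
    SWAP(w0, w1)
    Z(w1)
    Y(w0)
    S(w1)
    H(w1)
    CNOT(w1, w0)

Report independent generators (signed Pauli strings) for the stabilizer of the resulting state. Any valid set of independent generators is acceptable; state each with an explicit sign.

One valid set of independent stabilizer generators is +XZ, -ZX (any independent generating set of the same group is equally correct).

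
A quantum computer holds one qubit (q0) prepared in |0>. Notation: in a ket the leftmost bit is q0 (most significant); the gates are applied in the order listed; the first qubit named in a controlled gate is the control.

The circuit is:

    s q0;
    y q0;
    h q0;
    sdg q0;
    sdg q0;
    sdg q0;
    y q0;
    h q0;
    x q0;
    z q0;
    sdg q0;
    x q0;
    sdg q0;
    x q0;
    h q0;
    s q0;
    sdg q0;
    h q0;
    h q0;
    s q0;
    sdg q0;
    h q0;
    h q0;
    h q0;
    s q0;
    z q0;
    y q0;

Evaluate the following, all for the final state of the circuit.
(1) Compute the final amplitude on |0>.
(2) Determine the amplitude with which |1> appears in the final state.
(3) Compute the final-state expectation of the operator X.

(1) |0> carries amplitude -1/2 + I/2 in the final state. Key observation: gates 15-22 undo each other exactly, leaving only the rest of the circuit to track.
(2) |1> carries amplitude 1/2 - I/2 in the final state.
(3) The observable X averages to -1.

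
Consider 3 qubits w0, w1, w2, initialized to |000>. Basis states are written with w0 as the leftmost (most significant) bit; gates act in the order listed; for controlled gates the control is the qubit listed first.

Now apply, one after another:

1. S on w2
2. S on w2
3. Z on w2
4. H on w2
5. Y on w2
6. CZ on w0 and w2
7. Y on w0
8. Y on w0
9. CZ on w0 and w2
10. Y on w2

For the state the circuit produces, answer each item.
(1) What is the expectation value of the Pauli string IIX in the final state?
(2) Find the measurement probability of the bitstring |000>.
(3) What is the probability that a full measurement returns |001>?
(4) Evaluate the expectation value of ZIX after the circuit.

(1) In the final state, IIX has expectation 1. Key observation: steps 5-10 multiply out to the identity, so the circuit reduces to the remaining gates.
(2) The probability of measuring |000> is 1/2.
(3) The probability of measuring |001> is 1/2.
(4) The expectation value of ZIX is 1.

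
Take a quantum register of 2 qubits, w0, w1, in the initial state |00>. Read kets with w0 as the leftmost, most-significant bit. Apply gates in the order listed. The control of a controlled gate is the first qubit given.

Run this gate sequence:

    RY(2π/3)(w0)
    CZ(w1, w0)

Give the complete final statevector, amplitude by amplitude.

The resulting statevector has amplitude 1/2 on |00>, 0 on |01>, sqrt(3)/2 on |10>, 0 on |11>.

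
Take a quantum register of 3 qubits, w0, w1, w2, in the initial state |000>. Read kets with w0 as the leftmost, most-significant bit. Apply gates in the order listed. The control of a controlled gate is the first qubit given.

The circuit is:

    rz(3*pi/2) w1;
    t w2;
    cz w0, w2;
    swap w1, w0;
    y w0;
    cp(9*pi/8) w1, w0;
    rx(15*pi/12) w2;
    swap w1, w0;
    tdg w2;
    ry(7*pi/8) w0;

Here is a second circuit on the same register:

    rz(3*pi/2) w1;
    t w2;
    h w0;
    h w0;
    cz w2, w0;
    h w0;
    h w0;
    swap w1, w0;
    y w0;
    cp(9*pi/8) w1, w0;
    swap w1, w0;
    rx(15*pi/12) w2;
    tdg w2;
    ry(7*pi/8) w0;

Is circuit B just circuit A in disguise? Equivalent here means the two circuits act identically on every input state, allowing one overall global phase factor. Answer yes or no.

Yes — the two circuits implement the same unitary up to a global phase.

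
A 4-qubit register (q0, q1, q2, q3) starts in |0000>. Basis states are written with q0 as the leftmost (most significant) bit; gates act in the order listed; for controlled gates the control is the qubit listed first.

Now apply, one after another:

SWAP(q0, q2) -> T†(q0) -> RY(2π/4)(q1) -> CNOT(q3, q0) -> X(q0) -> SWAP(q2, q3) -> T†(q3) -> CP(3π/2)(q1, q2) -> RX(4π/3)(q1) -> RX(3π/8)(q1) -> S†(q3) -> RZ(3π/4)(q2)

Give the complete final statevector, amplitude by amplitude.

After the circuit, the state carries amplitude -sqrt(6)*I*exp(-3*I*pi/8)*cos(3*pi/16)/4 + sqrt(2)*I*exp(-3*I*pi/8)*sin(3*pi/16)/4 - sqrt(2)*exp(-3*I*pi/8)*cos(3*pi/16)/4 - sqrt(6)*exp(-3*I*pi/8)*sin(3*pi/16)/4 on |1000>, -sqrt(6)*I*exp(-3*I*pi/8)*cos(3*pi/16)/4 + sqrt(2)*I*exp(-3*I*pi/8)*sin(3*pi/16)/4 - sqrt(2)*exp(-3*I*pi/8)*cos(3*pi/16)/4 - sqrt(6)*exp(-3*I*pi/8)*sin(3*pi/16)/4 on |1100>, and 0 on every other basis state.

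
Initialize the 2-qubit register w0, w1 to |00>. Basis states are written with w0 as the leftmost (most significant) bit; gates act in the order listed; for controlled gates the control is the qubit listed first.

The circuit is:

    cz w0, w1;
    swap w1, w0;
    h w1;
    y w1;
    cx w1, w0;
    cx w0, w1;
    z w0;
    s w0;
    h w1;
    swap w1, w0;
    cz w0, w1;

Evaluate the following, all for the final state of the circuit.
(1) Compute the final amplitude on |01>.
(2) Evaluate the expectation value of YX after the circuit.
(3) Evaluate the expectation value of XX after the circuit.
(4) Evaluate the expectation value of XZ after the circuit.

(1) The final state's coefficient on |01> equals 1/2.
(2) The expectation value of YX is -1.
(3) In the final state, XX has expectation 0.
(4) The expectation value of XZ is 1.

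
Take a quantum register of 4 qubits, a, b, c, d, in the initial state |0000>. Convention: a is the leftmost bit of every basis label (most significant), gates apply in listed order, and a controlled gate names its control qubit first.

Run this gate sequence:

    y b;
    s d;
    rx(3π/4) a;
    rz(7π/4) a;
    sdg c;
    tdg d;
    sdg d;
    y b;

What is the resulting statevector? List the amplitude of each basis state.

After the circuit, the state carries amplitude -sqrt(2 - sqrt(2))*exp(I*pi/8)/2 on |0000>, sqrt(sqrt(2) + 2)*exp(3*I*pi/8)/2 on |1000>, and 0 on every other basis state.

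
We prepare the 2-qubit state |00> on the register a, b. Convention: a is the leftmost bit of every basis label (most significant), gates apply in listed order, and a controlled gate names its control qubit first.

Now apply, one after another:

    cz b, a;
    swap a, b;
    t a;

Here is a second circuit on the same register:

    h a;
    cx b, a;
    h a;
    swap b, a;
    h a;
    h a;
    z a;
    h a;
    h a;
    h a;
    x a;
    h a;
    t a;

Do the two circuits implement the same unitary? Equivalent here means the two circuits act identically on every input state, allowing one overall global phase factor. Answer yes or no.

Yes: on every input state the two circuits agree up to one overall phase factor.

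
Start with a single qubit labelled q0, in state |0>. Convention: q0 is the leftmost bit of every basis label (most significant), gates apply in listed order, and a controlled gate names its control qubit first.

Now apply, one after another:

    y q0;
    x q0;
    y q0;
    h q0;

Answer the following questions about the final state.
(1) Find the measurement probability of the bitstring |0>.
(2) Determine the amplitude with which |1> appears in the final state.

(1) Outcome |0> occurs with probability 1/2.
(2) The final state's coefficient on |1> equals sqrt(2)/2.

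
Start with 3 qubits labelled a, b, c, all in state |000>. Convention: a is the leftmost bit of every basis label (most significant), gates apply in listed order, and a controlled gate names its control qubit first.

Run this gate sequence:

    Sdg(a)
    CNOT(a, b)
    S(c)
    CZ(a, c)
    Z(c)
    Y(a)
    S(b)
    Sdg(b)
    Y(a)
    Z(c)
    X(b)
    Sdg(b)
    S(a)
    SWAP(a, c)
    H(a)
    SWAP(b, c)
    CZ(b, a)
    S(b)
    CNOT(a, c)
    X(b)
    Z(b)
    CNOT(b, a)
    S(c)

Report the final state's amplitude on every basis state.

The resulting statevector has amplitude sqrt(2)*I/2 on |010>, -sqrt(2)/2 on |111>, and 0 on every other basis state. Key observation: steps 5-10 multiply out to the identity, so the circuit reduces to the remaining gates.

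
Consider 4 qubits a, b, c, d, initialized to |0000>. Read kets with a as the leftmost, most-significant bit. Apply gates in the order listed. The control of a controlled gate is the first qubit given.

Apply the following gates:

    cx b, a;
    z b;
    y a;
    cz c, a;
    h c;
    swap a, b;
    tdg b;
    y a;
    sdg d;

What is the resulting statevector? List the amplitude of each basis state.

The resulting statevector has amplitude sqrt(2)*exp(3*I*pi/4)/2 on |1100>, sqrt(2)*exp(3*I*pi/4)/2 on |1110>, and 0 on every other basis state.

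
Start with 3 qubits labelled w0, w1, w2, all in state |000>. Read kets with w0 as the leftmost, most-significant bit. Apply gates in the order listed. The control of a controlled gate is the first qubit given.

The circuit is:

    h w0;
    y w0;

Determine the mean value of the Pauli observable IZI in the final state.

The observable IZI averages to 1.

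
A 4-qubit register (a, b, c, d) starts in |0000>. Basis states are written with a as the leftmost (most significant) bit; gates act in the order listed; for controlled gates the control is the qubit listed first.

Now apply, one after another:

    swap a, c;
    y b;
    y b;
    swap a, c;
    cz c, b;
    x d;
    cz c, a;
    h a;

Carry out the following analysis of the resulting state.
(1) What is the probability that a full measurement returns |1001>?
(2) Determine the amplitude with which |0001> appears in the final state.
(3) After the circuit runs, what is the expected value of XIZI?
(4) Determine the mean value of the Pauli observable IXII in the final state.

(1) The probability of measuring |1001> is 1/2. Key observation: the block from step 1 through step 4 cancels to the identity and can be dropped.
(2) The amplitude on |0001> is sqrt(2)/2.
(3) In the final state, XIZI has expectation 1.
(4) The observable IXII averages to 0.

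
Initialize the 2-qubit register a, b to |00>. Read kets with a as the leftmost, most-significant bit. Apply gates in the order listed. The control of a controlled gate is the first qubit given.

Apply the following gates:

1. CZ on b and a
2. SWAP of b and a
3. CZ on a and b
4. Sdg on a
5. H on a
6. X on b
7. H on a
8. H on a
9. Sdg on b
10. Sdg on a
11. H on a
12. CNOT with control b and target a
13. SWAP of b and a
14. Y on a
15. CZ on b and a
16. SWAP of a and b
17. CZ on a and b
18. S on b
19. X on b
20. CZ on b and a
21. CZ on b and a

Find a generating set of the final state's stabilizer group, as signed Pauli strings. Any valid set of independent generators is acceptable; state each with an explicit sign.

One valid set of independent stabilizer generators is -YI, -IZ (any independent generating set of the same group is equally correct).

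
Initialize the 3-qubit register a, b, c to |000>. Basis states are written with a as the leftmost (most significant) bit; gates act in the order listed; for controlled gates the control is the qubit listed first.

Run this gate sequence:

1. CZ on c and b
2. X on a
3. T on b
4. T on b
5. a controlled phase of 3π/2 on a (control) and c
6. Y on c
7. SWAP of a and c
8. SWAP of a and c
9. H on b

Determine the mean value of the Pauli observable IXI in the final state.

The expectation value of IXI is 1.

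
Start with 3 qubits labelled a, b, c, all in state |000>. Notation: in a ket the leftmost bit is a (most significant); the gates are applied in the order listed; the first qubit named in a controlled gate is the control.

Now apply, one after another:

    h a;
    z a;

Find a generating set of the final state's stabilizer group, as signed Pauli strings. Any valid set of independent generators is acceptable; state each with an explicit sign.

One valid set of independent stabilizer generators is -XII, +IZI, +IIZ (any independent generating set of the same group is equally correct).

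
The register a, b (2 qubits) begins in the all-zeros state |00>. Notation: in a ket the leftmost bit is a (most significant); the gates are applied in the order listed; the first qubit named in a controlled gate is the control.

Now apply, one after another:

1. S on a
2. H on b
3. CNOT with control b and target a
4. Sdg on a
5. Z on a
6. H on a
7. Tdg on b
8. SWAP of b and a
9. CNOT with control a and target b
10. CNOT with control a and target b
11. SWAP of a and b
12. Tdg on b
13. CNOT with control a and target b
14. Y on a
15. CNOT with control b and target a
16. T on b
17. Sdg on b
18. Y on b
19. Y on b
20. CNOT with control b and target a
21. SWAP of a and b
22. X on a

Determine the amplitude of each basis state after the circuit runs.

After the circuit, the state carries amplitude -exp(I*pi/4)/2 on |00>, exp(I*pi/4)/2 on |01>, I/2 on |10>, I/2 on |11>. Key observation: steps 9-10 multiply out to the identity, so the circuit reduces to the remaining gates.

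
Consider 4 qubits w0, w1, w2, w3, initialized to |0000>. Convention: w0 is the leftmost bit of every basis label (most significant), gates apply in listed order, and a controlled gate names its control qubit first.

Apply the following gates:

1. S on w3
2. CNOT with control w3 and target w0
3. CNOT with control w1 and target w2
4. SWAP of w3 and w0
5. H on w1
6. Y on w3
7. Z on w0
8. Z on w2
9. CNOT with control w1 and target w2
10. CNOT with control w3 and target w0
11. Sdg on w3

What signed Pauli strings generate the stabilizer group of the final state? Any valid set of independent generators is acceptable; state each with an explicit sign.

The final state is stabilized by the group generated by +IXXI, -ZIII, +IZZI, -IIIZ; other independent generating sets are equally valid.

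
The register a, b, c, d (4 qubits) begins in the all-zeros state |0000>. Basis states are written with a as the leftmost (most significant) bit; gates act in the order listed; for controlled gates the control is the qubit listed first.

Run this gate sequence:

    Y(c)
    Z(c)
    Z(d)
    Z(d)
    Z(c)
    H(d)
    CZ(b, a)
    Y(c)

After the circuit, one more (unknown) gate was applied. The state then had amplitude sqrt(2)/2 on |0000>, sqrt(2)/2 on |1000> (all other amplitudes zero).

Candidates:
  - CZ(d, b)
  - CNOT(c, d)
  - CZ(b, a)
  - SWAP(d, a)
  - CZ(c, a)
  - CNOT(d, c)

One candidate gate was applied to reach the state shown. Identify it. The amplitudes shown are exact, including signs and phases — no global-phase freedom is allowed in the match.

It was SWAP(d, a) that produced the state shown. Key observation: the block from step 2 through step 5 cancels to the identity and can be dropped.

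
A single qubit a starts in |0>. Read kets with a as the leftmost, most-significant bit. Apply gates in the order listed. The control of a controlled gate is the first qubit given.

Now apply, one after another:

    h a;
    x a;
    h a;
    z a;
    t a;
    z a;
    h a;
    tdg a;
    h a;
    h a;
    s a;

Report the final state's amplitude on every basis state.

The final amplitudes are sqrt(2)/2 on |0>, sqrt(2)*exp(I*pi/4)/2 on |1>. Key observation: gates 9-10 undo each other exactly, leaving only the rest of the circuit to track.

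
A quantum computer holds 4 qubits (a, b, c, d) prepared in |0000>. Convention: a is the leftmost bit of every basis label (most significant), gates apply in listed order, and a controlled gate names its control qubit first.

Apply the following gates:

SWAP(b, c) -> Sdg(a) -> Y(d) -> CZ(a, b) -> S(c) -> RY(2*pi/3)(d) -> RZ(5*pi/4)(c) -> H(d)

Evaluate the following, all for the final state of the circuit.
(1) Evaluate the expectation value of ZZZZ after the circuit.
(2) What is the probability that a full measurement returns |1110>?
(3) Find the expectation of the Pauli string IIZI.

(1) The observable ZZZZ averages to -sqrt(3)/2.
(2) Outcome |1110> occurs with probability 0.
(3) In the final state, IIZI has expectation 1.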